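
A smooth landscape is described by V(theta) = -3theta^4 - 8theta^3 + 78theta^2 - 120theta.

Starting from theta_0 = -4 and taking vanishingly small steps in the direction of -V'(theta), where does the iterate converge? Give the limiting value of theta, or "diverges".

V'(theta) = -12(theta - 2)(theta - 1)(theta + 5), so V'(-4) = -360.
Gradient descent moves in the -V' direction, i.e. theta is increasing.
The nearest critical point in that direction is theta = 1, where V'' = 72 > 0 (a local minimum). The iterate converges there.

1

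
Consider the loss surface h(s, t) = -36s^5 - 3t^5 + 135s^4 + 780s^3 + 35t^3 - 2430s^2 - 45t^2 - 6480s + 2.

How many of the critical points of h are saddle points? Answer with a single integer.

8

h separates as a function of s plus a function of t, so ∇h=0 decouples.
∂h/∂s = -180(s - 4)(s - 3)(s + 1)(s + 3) = 0 at s ∈ {-3, -1, 3, 4}; ∂h/∂t = -15t(t - 2)(t - 1)(t + 3) = 0 at t ∈ {-3, 0, 1, 2}.
The Hessian is diagonal: diag(h_ss, h_tt). Second derivatives: h_ss(-3)=15120, h_ss(-1)=-7200, h_ss(3)=4320, h_ss(4)=-6300; h_tt(-3)=900, h_tt(0)=-90, h_tt(1)=60, h_tt(2)=-150.
Saddle points occur where the two diagonal entries have opposite signs: (-3, 0), (-3, 2), (-1, -3), (-1, 1), (3, 0), (3, 2), (4, -3), (4, 1). Count: 8.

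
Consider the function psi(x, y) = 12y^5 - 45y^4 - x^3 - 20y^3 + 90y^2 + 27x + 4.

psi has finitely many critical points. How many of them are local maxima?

2

psi separates as a function of x plus a function of y, so ∇psi=0 decouples.
∂psi/∂x = -3(x - 3)(x + 3) = 0 at x ∈ {-3, 3}; ∂psi/∂y = 60y(y - 3)(y - 1)(y + 1) = 0 at y ∈ {-1, 0, 1, 3}.
The Hessian is diagonal: diag(psi_xx, psi_yy). Second derivatives: psi_xx(-3)=18, psi_xx(3)=-18; psi_yy(-1)=-480, psi_yy(0)=180, psi_yy(1)=-240, psi_yy(3)=1440.
Local maxima occur where both diagonal entries negative: (3, -1), (3, 1). Count: 2.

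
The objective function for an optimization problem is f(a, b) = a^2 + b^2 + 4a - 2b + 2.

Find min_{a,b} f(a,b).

f(a,b) separates as P(a) + Q(b) + 2, so its minimum is min P + min Q + 2.
P'(a) = 2a + 4 vanishes at a ∈ {-2}; Q'(b) = 2b - 2 vanishes at b ∈ {1}.
Local minima of P (where P''>0): P(-2)=-4. Local minima of Q: Q(1)=-1.
So the global minimum of f is P(-2) + Q(1) + 2 = -4 − 1 + 2 = -3, attained at (-2, 1).

-3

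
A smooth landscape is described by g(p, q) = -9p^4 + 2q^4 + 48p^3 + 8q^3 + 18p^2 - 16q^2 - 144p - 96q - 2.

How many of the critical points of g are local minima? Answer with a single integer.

2

g separates as a function of p plus a function of q, so ∇g=0 decouples.
∂g/∂p = -36(p - 4)(p - 1)(p + 1) = 0 at p ∈ {-1, 1, 4}; ∂g/∂q = 8(q - 2)(q + 2)(q + 3) = 0 at q ∈ {-3, -2, 2}.
The Hessian is diagonal: diag(g_pp, g_qq). Second derivatives: g_pp(-1)=-360, g_pp(1)=216, g_pp(4)=-540; g_qq(-3)=40, g_qq(-2)=-32, g_qq(2)=160.
Local minima occur where both diagonal entries positive: (1, -3), (1, 2). Count: 2.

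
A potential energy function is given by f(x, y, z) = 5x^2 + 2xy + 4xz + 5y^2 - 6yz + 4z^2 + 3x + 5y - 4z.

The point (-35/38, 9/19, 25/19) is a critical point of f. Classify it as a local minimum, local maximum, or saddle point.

The Hessian is constant: H = [[10, 2, 4], [2, 10, -6], [4, -6, 8]].
Leading principal minors: Δ₁ = 10, Δ₂ = 96, Δ₃ = 152.
All leading minors are positive, so H is positive definite: a local minimum.

local minimum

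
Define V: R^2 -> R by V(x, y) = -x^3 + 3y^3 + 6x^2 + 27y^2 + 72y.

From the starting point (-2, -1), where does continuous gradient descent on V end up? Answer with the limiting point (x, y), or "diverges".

V is separable, so gradient descent decouples: x follows -∂V/∂x, y follows -∂V/∂y.
∂V/∂x = -3x(x - 4); at x=-2 this is -36, so x increases.
∂V/∂y = 9(y + 2)(y + 4); at y=-1 this is 27, so y decreases.
x converges to its nearest critical value 0 (a local min of the x-part); y converges to -2. The iterate converges to (0, -2).

(0, -2)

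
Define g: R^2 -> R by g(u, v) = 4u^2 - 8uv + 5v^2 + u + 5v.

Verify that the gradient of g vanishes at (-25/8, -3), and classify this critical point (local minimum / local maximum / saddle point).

∇g = (8u - 8v + 1, -8u + 10v + 5); substituting (-25/8, -3) gives ∇g = (0, 0), so (-25/8, -3) is indeed a critical point.
The Hessian of g is constant: H = [[8, -8], [-8, 10]].
det(H) = 8·10 − (-8)² = 16.
det(H) > 0 and tr(H) = 18 > 0, so H is positive definite and the point is a local minimum.

local minimum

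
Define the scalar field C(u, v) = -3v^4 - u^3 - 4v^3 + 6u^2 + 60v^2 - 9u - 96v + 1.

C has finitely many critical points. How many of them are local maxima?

2

C separates as a function of u plus a function of v, so ∇C=0 decouples.
∂C/∂u = -3(u - 3)(u - 1) = 0 at u ∈ {1, 3}; ∂C/∂v = -12(v - 2)(v - 1)(v + 4) = 0 at v ∈ {-4, 1, 2}.
The Hessian is diagonal: diag(C_uu, C_vv). Second derivatives: C_uu(1)=6, C_uu(3)=-6; C_vv(-4)=-360, C_vv(1)=60, C_vv(2)=-72.
Local maxima occur where both diagonal entries negative: (3, -4), (3, 2). Count: 2.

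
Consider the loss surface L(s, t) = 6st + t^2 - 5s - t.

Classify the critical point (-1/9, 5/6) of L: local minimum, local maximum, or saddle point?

saddle point

The Hessian of L is constant: H = [[0, 6], [6, 2]].
det(H) = 0·2 − 6² = -36.
Since det(H) < 0, H is indefinite and the critical point is a saddle point.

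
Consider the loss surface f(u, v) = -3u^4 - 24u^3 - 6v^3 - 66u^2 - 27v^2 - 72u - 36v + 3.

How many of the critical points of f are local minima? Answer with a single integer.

1

f separates as a function of u plus a function of v, so ∇f=0 decouples.
∂f/∂u = -12(u + 1)(u + 2)(u + 3) = 0 at u ∈ {-3, -2, -1}; ∂f/∂v = -18(v + 1)(v + 2) = 0 at v ∈ {-2, -1}.
The Hessian is diagonal: diag(f_uu, f_vv). Second derivatives: f_uu(-3)=-24, f_uu(-2)=12, f_uu(-1)=-24; f_vv(-2)=18, f_vv(-1)=-18.
Local minima occur where both diagonal entries positive: (-2, -2). Count: 1.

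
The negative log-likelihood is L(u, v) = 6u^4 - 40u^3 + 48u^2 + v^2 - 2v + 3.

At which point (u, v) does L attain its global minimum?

(4, 1)

L(u,v) separates as P(u) + Q(v) + 3, so its minimum is min P + min Q + 3.
P'(u) = 24u(u - 4)(u - 1) vanishes at u ∈ {0, 1, 4}; Q'(v) = 2v - 2 vanishes at v ∈ {1}.
Local minima of P (where P''>0): P(0)=0, P(4)=-256. Local minima of Q: Q(1)=-1.
So the global minimum of L is P(4) + Q(1) + 3 = -256 − 1 + 3 = -254, attained at (4, 1).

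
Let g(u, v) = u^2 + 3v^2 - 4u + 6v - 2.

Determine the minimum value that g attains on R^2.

-9

g(u,v) separates as P(u) + Q(v) − 2, so its minimum is min P + min Q − 2.
P'(u) = 2u - 4 vanishes at u ∈ {2}; Q'(v) = 6v + 6 vanishes at v ∈ {-1}.
Local minima of P (where P''>0): P(2)=-4. Local minima of Q: Q(-1)=-3.
So the global minimum of g is P(2) + Q(-1) − 2 = -4 − 3 − 2 = -9, attained at (2, -1).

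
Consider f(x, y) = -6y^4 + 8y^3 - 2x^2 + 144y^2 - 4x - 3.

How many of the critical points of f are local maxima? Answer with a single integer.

2

f separates as a function of x plus a function of y, so ∇f=0 decouples.
∂f/∂x = -4(x + 1) = 0 at x ∈ {-1}; ∂f/∂y = -24y(y - 4)(y + 3) = 0 at y ∈ {-3, 0, 4}.
The Hessian is diagonal: diag(f_xx, f_yy). Second derivatives: f_xx(-1)=-4; f_yy(-3)=-504, f_yy(0)=288, f_yy(4)=-672.
Local maxima occur where both diagonal entries negative: (-1, -3), (-1, 4). Count: 2.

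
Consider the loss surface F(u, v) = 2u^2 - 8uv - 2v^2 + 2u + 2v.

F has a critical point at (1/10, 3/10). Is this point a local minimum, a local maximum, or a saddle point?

saddle point

The Hessian of F is constant: H = [[4, -8], [-8, -4]].
det(H) = 4·(-4) − (-8)² = -80.
Since det(H) < 0, H is indefinite and the critical point is a saddle point.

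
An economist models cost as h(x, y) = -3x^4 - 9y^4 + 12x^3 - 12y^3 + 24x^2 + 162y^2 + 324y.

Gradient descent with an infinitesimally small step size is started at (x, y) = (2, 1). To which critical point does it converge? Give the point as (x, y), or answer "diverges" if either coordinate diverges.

h is separable, so gradient descent decouples: x follows -∂h/∂x, y follows -∂h/∂y.
∂h/∂x = -12x(x - 4)(x + 1); at x=2 this is 144, so x decreases.
∂h/∂y = -36(y - 3)(y + 1)(y + 3); at y=1 this is 576, so y decreases.
x converges to its nearest critical value 0 (a local min of the x-part); y converges to -1. The iterate converges to (0, -1).

(0, -1)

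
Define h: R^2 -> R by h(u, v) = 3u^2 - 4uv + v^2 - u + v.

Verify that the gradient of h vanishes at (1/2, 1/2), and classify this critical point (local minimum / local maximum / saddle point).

∇h = (6u - 4v - 1, -4u + 2v + 1); substituting (1/2, 1/2) gives ∇h = (0, 0), so (1/2, 1/2) is indeed a critical point.
The Hessian of h is constant: H = [[6, -4], [-4, 2]].
det(H) = 6·2 − (-4)² = -4.
Since det(H) < 0, H is indefinite and the critical point is a saddle point.

saddle point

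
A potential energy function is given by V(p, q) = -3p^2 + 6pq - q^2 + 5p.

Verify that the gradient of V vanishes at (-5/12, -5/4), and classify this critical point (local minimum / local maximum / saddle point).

∇V = (-6p + 6q + 5, 6p - 2q); substituting (-5/12, -5/4) gives ∇V = (0, 0), so (-5/12, -5/4) is indeed a critical point.
The Hessian of V is constant: H = [[-6, 6], [6, -2]].
det(H) = (-6)·(-2) − 6² = -24.
Since det(H) < 0, H is indefinite and the critical point is a saddle point.

saddle point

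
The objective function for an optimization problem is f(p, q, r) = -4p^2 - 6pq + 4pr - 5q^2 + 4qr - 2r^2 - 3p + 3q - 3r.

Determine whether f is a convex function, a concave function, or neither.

f is quadratic, so its Hessian is the constant matrix H = [[-8, -6, 4], [-6, -10, 4], [4, 4, -4]].
Leading principal minors: -8, 44, -80.
Signs alternate −, +, − ⇒ H ≺ 0 ⇒ concave.

concave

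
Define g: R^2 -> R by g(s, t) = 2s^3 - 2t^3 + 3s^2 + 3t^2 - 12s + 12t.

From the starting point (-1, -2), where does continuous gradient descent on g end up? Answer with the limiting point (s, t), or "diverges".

g is separable, so gradient descent decouples: s follows -∂g/∂s, t follows -∂g/∂t.
∂g/∂s = 6(s - 1)(s + 2); at s=-1 this is -12, so s increases.
∂g/∂t = -6(t - 2)(t + 1); at t=-2 this is -24, so t increases.
s converges to its nearest critical value 1 (a local min of the s-part); t converges to -1. The iterate converges to (1, -1).

(1, -1)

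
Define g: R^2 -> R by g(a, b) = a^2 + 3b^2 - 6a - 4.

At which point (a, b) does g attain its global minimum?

(3, 0)

g(a,b) separates as P(a) + Q(b) − 4, so its minimum is min P + min Q − 4.
P'(a) = 2a - 6 vanishes at a ∈ {3}; Q'(b) = 6b vanishes at b ∈ {0}.
Local minima of P (where P''>0): P(3)=-9. Local minima of Q: Q(0)=0.
So the global minimum of g is P(3) + Q(0) − 4 = -9 + 0 − 4 = -13, attained at (3, 0).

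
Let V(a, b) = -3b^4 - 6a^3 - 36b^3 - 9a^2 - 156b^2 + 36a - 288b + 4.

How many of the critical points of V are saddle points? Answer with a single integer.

3

V separates as a function of a plus a function of b, so ∇V=0 decouples.
∂V/∂a = -18(a - 1)(a + 2) = 0 at a ∈ {-2, 1}; ∂V/∂b = -12(b + 2)(b + 3)(b + 4) = 0 at b ∈ {-4, -3, -2}.
The Hessian is diagonal: diag(V_aa, V_bb). Second derivatives: V_aa(-2)=54, V_aa(1)=-54; V_bb(-4)=-24, V_bb(-3)=12, V_bb(-2)=-24.
Saddle points occur where the two diagonal entries have opposite signs: (-2, -4), (-2, -2), (1, -3). Count: 3.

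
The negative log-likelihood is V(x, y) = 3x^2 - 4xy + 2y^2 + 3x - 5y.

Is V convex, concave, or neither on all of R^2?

convex

V is quadratic, so its Hessian is the constant matrix H = [[6, -4], [-4, 4]].
det(H) = 8, tr(H) = 10.
det(H) > 0 and tr(H) > 0, so H is positive definite everywhere: convex.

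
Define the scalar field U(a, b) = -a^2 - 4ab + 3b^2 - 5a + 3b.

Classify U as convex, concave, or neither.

neither

U is quadratic, so its Hessian is the constant matrix H = [[-2, -4], [-4, 6]].
det(H) = -28, tr(H) = 4.
det(H) < 0, so H is indefinite: neither convex nor concave.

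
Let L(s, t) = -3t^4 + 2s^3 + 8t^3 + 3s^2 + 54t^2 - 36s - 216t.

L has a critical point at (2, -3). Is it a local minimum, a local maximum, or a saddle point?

saddle point

The mixed partial ∂²L/∂s∂t is 0, so the Hessian at any point is diag(L_ss, L_tt) = diag(6(2s + 1), 12(-3t^2 + 4t + 9)).
At (2, -3): H = diag(30, -360).
The eigenvalues have opposite signs, so H is indefinite: a saddle point.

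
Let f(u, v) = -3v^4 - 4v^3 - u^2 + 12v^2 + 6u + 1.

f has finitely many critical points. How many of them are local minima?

0

f separates as a function of u plus a function of v, so ∇f=0 decouples.
∂f/∂u = -2(u - 3) = 0 at u ∈ {3}; ∂f/∂v = -12v(v - 1)(v + 2) = 0 at v ∈ {-2, 0, 1}.
The Hessian is diagonal: diag(f_uu, f_vv). Second derivatives: f_uu(3)=-2; f_vv(-2)=-72, f_vv(0)=24, f_vv(1)=-36.
Local minima occur where both diagonal entries positive: none. Count: 0.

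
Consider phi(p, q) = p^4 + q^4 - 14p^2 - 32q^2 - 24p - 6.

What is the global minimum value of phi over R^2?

phi(p,q) separates as A(p) + B(q) − 6, so its minimum is min A + min B − 6.
A'(p) = 4(p - 3)(p + 1)(p + 2) vanishes at p ∈ {-2, -1, 3}; B'(q) = 4q(q - 4)(q + 4) vanishes at q ∈ {-4, 0, 4}.
Local minima of A (where A''>0): A(-2)=8, A(3)=-117. Local minima of B: B(-4)=-256, B(4)=-256.
So the global minimum of phi is A(3) + B(-4) − 6 = -117 − 256 − 6 = -379, attained at (3, -4).

-379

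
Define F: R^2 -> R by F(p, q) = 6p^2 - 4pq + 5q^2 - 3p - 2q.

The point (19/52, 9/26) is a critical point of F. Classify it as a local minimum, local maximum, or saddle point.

The Hessian of F is constant: H = [[12, -4], [-4, 10]].
det(H) = 12·10 − (-4)² = 104.
det(H) > 0 and tr(H) = 22 > 0, so H is positive definite and the point is a local minimum.

local minimum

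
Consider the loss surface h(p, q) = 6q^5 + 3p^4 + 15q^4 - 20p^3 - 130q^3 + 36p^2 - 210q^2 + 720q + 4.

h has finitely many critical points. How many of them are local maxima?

2

h separates as a function of p plus a function of q, so ∇h=0 decouples.
∂h/∂p = 12p(p - 3)(p - 2) = 0 at p ∈ {0, 2, 3}; ∂h/∂q = 30(q - 3)(q - 1)(q + 2)(q + 4) = 0 at q ∈ {-4, -2, 1, 3}.
The Hessian is diagonal: diag(h_pp, h_qq). Second derivatives: h_pp(0)=72, h_pp(2)=-24, h_pp(3)=36; h_qq(-4)=-2100, h_qq(-2)=900, h_qq(1)=-900, h_qq(3)=2100.
Local maxima occur where both diagonal entries negative: (2, -4), (2, 1). Count: 2.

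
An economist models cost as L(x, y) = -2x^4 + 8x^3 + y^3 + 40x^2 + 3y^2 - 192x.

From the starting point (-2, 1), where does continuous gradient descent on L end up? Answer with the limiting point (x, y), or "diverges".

(2, 0)

L is separable, so gradient descent decouples: x follows -∂L/∂x, y follows -∂L/∂y.
∂L/∂x = -8(x - 4)(x - 2)(x + 3); at x=-2 this is -192, so x increases.
∂L/∂y = 3y(y + 2); at y=1 this is 9, so y decreases.
x converges to its nearest critical value 2 (a local min of the x-part); y converges to 0. The iterate converges to (2, 0).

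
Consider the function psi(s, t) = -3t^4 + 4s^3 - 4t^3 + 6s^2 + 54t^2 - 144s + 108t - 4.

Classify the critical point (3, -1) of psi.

local minimum

The mixed partial ∂²psi/∂s∂t is 0, so the Hessian at any point is diag(psi_ss, psi_tt) = diag(12(2s + 1), 12(-3t^2 - 2t + 9)).
At (3, -1): H = diag(84, 96).
Both eigenvalues are positive, so H is positive definite: a local minimum.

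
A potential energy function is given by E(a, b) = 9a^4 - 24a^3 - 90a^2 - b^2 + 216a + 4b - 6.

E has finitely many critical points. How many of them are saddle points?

E separates as a function of a plus a function of b, so ∇E=0 decouples.
∂E/∂a = 36(a - 3)(a - 1)(a + 2) = 0 at a ∈ {-2, 1, 3}; ∂E/∂b = -2(b - 2) = 0 at b ∈ {2}.
The Hessian is diagonal: diag(E_aa, E_bb). Second derivatives: E_aa(-2)=540, E_aa(1)=-216, E_aa(3)=360; E_bb(2)=-2.
Saddle points occur where the two diagonal entries have opposite signs: (-2, 2), (3, 2). Count: 2.

2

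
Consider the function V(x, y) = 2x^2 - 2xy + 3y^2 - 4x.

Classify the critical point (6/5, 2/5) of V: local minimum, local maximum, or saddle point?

The Hessian of V is constant: H = [[4, -2], [-2, 6]].
det(H) = 4·6 − (-2)² = 20.
det(H) > 0 and tr(H) = 10 > 0, so H is positive definite and the point is a local minimum.

local minimum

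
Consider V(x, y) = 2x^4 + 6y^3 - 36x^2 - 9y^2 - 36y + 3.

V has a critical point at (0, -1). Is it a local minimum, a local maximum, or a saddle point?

local maximum

The mixed partial ∂²V/∂x∂y is 0, so the Hessian at any point is diag(V_xx, V_yy) = diag(24(x^2 - 3), 18(2y - 1)).
At (0, -1): H = diag(-72, -54).
Both eigenvalues are negative, so H is negative definite: a local maximum.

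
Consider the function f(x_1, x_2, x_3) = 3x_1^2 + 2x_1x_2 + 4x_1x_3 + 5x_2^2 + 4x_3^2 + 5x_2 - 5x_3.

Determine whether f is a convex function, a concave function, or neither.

convex

f is quadratic, so its Hessian is the constant matrix H = [[6, 2, 4], [2, 10, 0], [4, 0, 8]].
Leading principal minors: 6, 56, 288.
All positive ⇒ H ≻ 0 ⇒ convex.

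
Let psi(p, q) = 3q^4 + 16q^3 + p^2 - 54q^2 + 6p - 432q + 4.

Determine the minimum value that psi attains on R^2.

psi(p,q) separates as A(p) + B(q) + 4, so its minimum is min A + min B + 4.
A'(p) = 2p + 6 vanishes at p ∈ {-3}; B'(q) = 12(q - 3)(q + 3)(q + 4) vanishes at q ∈ {-4, -3, 3}.
Local minima of A (where A''>0): A(-3)=-9. Local minima of B: B(-4)=608, B(3)=-1107.
So the global minimum of psi is A(-3) + B(3) + 4 = -9 − 1107 + 4 = -1112, attained at (-3, 3).

-1112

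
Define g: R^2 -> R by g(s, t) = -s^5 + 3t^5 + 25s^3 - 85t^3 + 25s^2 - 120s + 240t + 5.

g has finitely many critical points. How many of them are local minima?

g separates as a function of s plus a function of t, so ∇g=0 decouples.
∂g/∂s = -5(s - 4)(s - 1)(s + 2)(s + 3) = 0 at s ∈ {-3, -2, 1, 4}; ∂g/∂t = 15(t - 4)(t - 1)(t + 1)(t + 4) = 0 at t ∈ {-4, -1, 1, 4}.
The Hessian is diagonal: diag(g_ss, g_tt). Second derivatives: g_ss(-3)=140, g_ss(-2)=-90, g_ss(1)=180, g_ss(4)=-630; g_tt(-4)=-1800, g_tt(-1)=450, g_tt(1)=-450, g_tt(4)=1800.
Local minima occur where both diagonal entries positive: (-3, -1), (-3, 4), (1, -1), (1, 4). Count: 4.

4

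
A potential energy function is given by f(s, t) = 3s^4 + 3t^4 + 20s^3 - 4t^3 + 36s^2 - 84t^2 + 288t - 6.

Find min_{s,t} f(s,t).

f(s,t) separates as P(s) + Q(t) − 6, so its minimum is min P + min Q − 6.
P'(s) = 12s(s + 2)(s + 3) vanishes at s ∈ {-3, -2, 0}; Q'(t) = 12(t - 3)(t - 2)(t + 4) vanishes at t ∈ {-4, 2, 3}.
Local minima of P (where P''>0): P(-3)=27, P(0)=0. Local minima of Q: Q(-4)=-1472, Q(3)=243.
So the global minimum of f is P(0) + Q(-4) − 6 = 0 − 1472 − 6 = -1478, attained at (0, -4).

-1478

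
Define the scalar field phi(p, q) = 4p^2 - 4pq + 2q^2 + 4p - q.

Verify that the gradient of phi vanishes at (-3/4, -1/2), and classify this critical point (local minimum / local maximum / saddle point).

local minimum

∇phi = (8p - 4q + 4, -4p + 4q - 1); substituting (-3/4, -1/2) gives ∇phi = (0, 0), so (-3/4, -1/2) is indeed a critical point.
The Hessian of phi is constant: H = [[8, -4], [-4, 4]].
det(H) = 8·4 − (-4)² = 16.
det(H) > 0 and tr(H) = 12 > 0, so H is positive definite and the point is a local minimum.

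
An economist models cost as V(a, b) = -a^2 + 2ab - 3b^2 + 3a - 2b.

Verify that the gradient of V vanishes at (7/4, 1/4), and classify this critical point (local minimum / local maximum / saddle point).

∇V = (-2a + 2b + 3, 2a - 6b - 2); substituting (7/4, 1/4) gives ∇V = (0, 0), so (7/4, 1/4) is indeed a critical point.
The Hessian of V is constant: H = [[-2, 2], [2, -6]].
det(H) = (-2)·(-6) − 2² = 8.
det(H) > 0 and tr(H) = -8 < 0, so H is negative definite and the point is a local maximum.

local maximum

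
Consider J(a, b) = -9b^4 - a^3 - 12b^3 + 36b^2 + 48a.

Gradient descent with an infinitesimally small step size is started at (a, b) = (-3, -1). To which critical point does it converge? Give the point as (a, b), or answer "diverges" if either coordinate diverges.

J is separable, so gradient descent decouples: a follows -∂J/∂a, b follows -∂J/∂b.
∂J/∂a = -3(a - 4)(a + 4); at a=-3 this is 21, so a decreases.
∂J/∂b = -36b(b - 1)(b + 2); at b=-1 this is -72, so b increases.
a converges to its nearest critical value -4 (a local min of the a-part); b converges to 0. The iterate converges to (-4, 0).

(-4, 0)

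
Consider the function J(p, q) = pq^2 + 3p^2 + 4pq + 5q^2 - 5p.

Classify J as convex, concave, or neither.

neither

The term pq^2 is cubic, so the Hessian is not constant.
∂²J/∂q² = 2p + 10, which takes both signs as p varies (negative for sufficiently negative p). A diagonal entry of the Hessian changing sign means the Hessian is neither positive- nor negative-semidefinite on all of R^2.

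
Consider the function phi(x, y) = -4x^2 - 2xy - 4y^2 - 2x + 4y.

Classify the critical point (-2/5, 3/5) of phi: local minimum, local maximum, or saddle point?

local maximum

The Hessian of phi is constant: H = [[-8, -2], [-2, -8]].
det(H) = (-8)·(-8) − (-2)² = 60.
det(H) > 0 and tr(H) = -16 < 0, so H is negative definite and the point is a local maximum.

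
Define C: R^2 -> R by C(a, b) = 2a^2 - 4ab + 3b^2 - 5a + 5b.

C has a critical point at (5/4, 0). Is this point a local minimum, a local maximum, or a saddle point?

The Hessian of C is constant: H = [[4, -4], [-4, 6]].
det(H) = 4·6 − (-4)² = 8.
det(H) > 0 and tr(H) = 10 > 0, so H is positive definite and the point is a local minimum.

local minimum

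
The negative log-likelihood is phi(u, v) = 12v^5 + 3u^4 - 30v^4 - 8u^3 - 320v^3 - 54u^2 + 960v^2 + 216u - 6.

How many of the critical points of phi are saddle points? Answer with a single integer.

phi separates as a function of u plus a function of v, so ∇phi=0 decouples.
∂phi/∂u = 12(u - 3)(u - 2)(u + 3) = 0 at u ∈ {-3, 2, 3}; ∂phi/∂v = 60v(v - 4)(v - 2)(v + 4) = 0 at v ∈ {-4, 0, 2, 4}.
The Hessian is diagonal: diag(phi_uu, phi_vv). Second derivatives: phi_uu(-3)=360, phi_uu(2)=-60, phi_uu(3)=72; phi_vv(-4)=-11520, phi_vv(0)=1920, phi_vv(2)=-1440, phi_vv(4)=3840.
Saddle points occur where the two diagonal entries have opposite signs: (-3, -4), (-3, 2), (2, 0), (2, 4), (3, -4), (3, 2). Count: 6.

6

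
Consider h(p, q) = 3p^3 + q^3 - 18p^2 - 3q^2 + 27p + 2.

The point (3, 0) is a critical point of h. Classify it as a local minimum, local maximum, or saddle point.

saddle point

The mixed partial ∂²h/∂p∂q is 0, so the Hessian at any point is diag(h_pp, h_qq) = diag(18(p - 2), 6(q - 1)).
At (3, 0): H = diag(18, -6).
The eigenvalues have opposite signs, so H is indefinite: a saddle point.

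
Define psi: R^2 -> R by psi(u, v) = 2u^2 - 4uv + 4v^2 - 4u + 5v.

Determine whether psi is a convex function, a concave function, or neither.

psi is quadratic, so its Hessian is the constant matrix H = [[4, -4], [-4, 8]].
det(H) = 16, tr(H) = 12.
det(H) > 0 and tr(H) > 0, so H is positive definite everywhere: convex.

convex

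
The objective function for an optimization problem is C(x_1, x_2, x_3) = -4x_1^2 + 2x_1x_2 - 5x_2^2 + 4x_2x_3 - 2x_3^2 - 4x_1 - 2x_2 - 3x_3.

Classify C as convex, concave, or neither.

concave

C is quadratic, so its Hessian is the constant matrix H = [[-8, 2, 0], [2, -10, 4], [0, 4, -4]].
Leading principal minors: -8, 76, -176.
Signs alternate −, +, − ⇒ H ≺ 0 ⇒ concave.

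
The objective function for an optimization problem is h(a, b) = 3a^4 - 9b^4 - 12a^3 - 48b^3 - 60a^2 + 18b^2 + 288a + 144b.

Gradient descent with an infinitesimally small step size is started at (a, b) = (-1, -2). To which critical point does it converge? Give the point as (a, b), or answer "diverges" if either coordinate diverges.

h is separable, so gradient descent decouples: a follows -∂h/∂a, b follows -∂h/∂b.
∂h/∂a = 12(a - 4)(a - 2)(a + 3); at a=-1 this is 360, so a decreases.
∂h/∂b = -36(b - 1)(b + 1)(b + 4); at b=-2 this is -216, so b increases.
a converges to its nearest critical value -3 (a local min of the a-part); b converges to -1. The iterate converges to (-3, -1).

(-3, -1)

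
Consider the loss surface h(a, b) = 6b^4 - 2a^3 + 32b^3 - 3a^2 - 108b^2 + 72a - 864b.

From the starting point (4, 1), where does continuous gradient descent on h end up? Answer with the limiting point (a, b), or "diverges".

h is separable, so gradient descent decouples: a follows -∂h/∂a, b follows -∂h/∂b.
∂h/∂a = -6(a - 3)(a + 4); at a=4 this is -48, so a increases.
∂h/∂b = 24(b - 3)(b + 3)(b + 4); at b=1 this is -960, so b increases.
The a-coordinate has no critical point in that direction and runs off to infinity.

diverges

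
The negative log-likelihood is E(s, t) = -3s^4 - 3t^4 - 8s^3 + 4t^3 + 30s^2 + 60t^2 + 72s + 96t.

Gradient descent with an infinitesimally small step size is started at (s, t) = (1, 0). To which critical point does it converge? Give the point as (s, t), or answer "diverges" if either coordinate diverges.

(-1, -1)

E is separable, so gradient descent decouples: s follows -∂E/∂s, t follows -∂E/∂t.
∂E/∂s = -12(s - 2)(s + 1)(s + 3); at s=1 this is 96, so s decreases.
∂E/∂t = -12(t - 4)(t + 1)(t + 2); at t=0 this is 96, so t decreases.
s converges to its nearest critical value -1 (a local min of the s-part); t converges to -1. The iterate converges to (-1, -1).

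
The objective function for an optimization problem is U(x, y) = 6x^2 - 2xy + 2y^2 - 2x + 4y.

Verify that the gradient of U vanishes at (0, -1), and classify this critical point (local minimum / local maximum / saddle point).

∇U = (12x - 2y - 2, -2x + 4y + 4); substituting (0, -1) gives ∇U = (0, 0), so (0, -1) is indeed a critical point.
The Hessian of U is constant: H = [[12, -2], [-2, 4]].
det(H) = 12·4 − (-2)² = 44.
det(H) > 0 and tr(H) = 16 > 0, so H is positive definite and the point is a local minimum.

local minimum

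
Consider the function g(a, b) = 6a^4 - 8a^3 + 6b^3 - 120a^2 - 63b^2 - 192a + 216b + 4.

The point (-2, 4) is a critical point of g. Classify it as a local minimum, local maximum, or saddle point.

local minimum

The mixed partial ∂²g/∂a∂b is 0, so the Hessian at any point is diag(g_aa, g_bb) = diag(24(3a^2 - 2a - 10), 18(2b - 7)).
At (-2, 4): H = diag(144, 18).
Both eigenvalues are positive, so H is positive definite: a local minimum.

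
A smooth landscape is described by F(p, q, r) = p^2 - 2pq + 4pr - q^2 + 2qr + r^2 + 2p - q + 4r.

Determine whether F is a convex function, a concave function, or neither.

neither

F is quadratic, so its Hessian is the constant matrix H = [[2, -2, 4], [-2, -2, 2], [4, 2, 2]].
Leading principal minors: 2, -8, -24.
Neither pattern holds ⇒ H is indefinite ⇒ neither convex nor concave.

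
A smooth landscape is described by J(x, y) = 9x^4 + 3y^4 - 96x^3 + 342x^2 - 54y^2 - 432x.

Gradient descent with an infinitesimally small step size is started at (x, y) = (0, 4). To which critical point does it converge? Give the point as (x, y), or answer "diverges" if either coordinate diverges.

(1, 3)

J is separable, so gradient descent decouples: x follows -∂J/∂x, y follows -∂J/∂y.
∂J/∂x = 36(x - 4)(x - 3)(x - 1); at x=0 this is -432, so x increases.
∂J/∂y = 12y(y - 3)(y + 3); at y=4 this is 336, so y decreases.
x converges to its nearest critical value 1 (a local min of the x-part); y converges to 3. The iterate converges to (1, 3).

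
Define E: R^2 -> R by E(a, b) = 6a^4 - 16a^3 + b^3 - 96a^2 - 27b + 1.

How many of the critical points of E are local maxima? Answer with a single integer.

E separates as a function of a plus a function of b, so ∇E=0 decouples.
∂E/∂a = 24a(a - 4)(a + 2) = 0 at a ∈ {-2, 0, 4}; ∂E/∂b = 3(b - 3)(b + 3) = 0 at b ∈ {-3, 3}.
The Hessian is diagonal: diag(E_aa, E_bb). Second derivatives: E_aa(-2)=288, E_aa(0)=-192, E_aa(4)=576; E_bb(-3)=-18, E_bb(3)=18.
Local maxima occur where both diagonal entries negative: (0, -3). Count: 1.

1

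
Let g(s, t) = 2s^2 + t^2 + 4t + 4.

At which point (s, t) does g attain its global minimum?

(0, -2)

g(s,t) separates as P(s) + Q(t) + 4, so its minimum is min P + min Q + 4.
P'(s) = 4s vanishes at s ∈ {0}; Q'(t) = 2(t + 2) vanishes at t ∈ {-2}.
Local minima of P (where P''>0): P(0)=0. Local minima of Q: Q(-2)=-4.
So the global minimum of g is P(0) + Q(-2) + 4 = 0 − 4 + 4 = 0, attained at (0, -2).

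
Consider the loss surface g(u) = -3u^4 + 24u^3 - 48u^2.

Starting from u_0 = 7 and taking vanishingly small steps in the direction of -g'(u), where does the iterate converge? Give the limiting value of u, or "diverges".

diverges

g'(u) = -12u(u - 4)(u - 2), so g'(7) = -1260.
Gradient descent moves in the -g' direction, i.e. u is increasing.
There is no critical point above u=7, and g' keeps the same sign, so the iterate runs off to +∞.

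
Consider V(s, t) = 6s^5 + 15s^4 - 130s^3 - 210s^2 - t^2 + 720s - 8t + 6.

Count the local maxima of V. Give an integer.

V separates as a function of s plus a function of t, so ∇V=0 decouples.
∂V/∂s = 30(s - 3)(s - 1)(s + 2)(s + 4) = 0 at s ∈ {-4, -2, 1, 3}; ∂V/∂t = -2(t + 4) = 0 at t ∈ {-4}.
The Hessian is diagonal: diag(V_ss, V_tt). Second derivatives: V_ss(-4)=-2100, V_ss(-2)=900, V_ss(1)=-900, V_ss(3)=2100; V_tt(-4)=-2.
Local maxima occur where both diagonal entries negative: (-4, -4), (1, -4). Count: 2.

2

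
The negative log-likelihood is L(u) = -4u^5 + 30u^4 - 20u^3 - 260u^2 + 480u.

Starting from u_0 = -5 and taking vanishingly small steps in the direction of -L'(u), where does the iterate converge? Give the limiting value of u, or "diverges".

-2

L'(u) = -20(u - 4)(u - 3)(u - 1)(u + 2), so L'(-5) = -25920.
Gradient descent moves in the -L' direction, i.e. u is increasing.
The nearest critical point in that direction is u = -2, where L'' = 1800 > 0 (a local minimum). The iterate converges there.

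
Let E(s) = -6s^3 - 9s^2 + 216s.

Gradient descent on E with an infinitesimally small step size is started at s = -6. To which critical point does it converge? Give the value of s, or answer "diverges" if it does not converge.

-4

E'(s) = -18(s - 3)(s + 4), so E'(-6) = -324.
Gradient descent moves in the -E' direction, i.e. s is increasing.
The nearest critical point in that direction is s = -4, where E'' = 126 > 0 (a local minimum). The iterate converges there.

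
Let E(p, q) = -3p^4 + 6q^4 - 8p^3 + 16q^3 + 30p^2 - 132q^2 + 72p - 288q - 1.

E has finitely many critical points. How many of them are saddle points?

E separates as a function of p plus a function of q, so ∇E=0 decouples.
∂E/∂p = -12(p - 2)(p + 1)(p + 3) = 0 at p ∈ {-3, -1, 2}; ∂E/∂q = 24(q - 3)(q + 1)(q + 4) = 0 at q ∈ {-4, -1, 3}.
The Hessian is diagonal: diag(E_pp, E_qq). Second derivatives: E_pp(-3)=-120, E_pp(-1)=72, E_pp(2)=-180; E_qq(-4)=504, E_qq(-1)=-288, E_qq(3)=672.
Saddle points occur where the two diagonal entries have opposite signs: (-3, -4), (-3, 3), (-1, -1), (2, -4), (2, 3). Count: 5.

5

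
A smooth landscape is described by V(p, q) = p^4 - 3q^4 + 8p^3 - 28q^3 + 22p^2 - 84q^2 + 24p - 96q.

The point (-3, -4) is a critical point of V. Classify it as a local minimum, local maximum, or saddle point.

saddle point

The mixed partial ∂²V/∂p∂q is 0, so the Hessian at any point is diag(V_pp, V_qq) = diag(4(3p^2 + 12p + 11), -12(3q^2 + 14q + 14)).
At (-3, -4): H = diag(8, -72).
The eigenvalues have opposite signs, so H is indefinite: a saddle point.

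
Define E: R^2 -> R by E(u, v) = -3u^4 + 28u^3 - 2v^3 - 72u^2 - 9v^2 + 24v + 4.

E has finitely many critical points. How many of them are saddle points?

3

E separates as a function of u plus a function of v, so ∇E=0 decouples.
∂E/∂u = -12u(u - 4)(u - 3) = 0 at u ∈ {0, 3, 4}; ∂E/∂v = -6(v - 1)(v + 4) = 0 at v ∈ {-4, 1}.
The Hessian is diagonal: diag(E_uu, E_vv). Second derivatives: E_uu(0)=-144, E_uu(3)=36, E_uu(4)=-48; E_vv(-4)=30, E_vv(1)=-30.
Saddle points occur where the two diagonal entries have opposite signs: (0, -4), (3, 1), (4, -4). Count: 3.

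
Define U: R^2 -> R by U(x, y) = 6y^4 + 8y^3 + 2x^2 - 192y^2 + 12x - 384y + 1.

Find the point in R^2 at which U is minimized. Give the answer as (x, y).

(-3, 4)

U(x,y) separates as P(x) + Q(y) + 1, so its minimum is min P + min Q + 1.
P'(x) = 4x + 12 vanishes at x ∈ {-3}; Q'(y) = 24(y - 4)(y + 1)(y + 4) vanishes at y ∈ {-4, -1, 4}.
Local minima of P (where P''>0): P(-3)=-18. Local minima of Q: Q(-4)=-512, Q(4)=-2560.
So the global minimum of U is P(-3) + Q(4) + 1 = -18 − 2560 + 1 = -2577, attained at (-3, 4).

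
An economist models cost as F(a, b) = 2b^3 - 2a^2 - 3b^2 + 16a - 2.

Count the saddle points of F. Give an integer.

F separates as a function of a plus a function of b, so ∇F=0 decouples.
∂F/∂a = -4(a - 4) = 0 at a ∈ {4}; ∂F/∂b = 6b(b - 1) = 0 at b ∈ {0, 1}.
The Hessian is diagonal: diag(F_aa, F_bb). Second derivatives: F_aa(4)=-4; F_bb(0)=-6, F_bb(1)=6.
Saddle points occur where the two diagonal entries have opposite signs: (4, 1). Count: 1.

1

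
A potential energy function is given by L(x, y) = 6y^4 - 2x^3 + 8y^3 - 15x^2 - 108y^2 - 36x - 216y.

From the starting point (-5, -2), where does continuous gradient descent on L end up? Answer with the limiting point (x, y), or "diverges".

L is separable, so gradient descent decouples: x follows -∂L/∂x, y follows -∂L/∂y.
∂L/∂x = -6(x + 2)(x + 3); at x=-5 this is -36, so x increases.
∂L/∂y = 24(y - 3)(y + 1)(y + 3); at y=-2 this is 120, so y decreases.
x converges to its nearest critical value -3 (a local min of the x-part); y converges to -3. The iterate converges to (-3, -3).

(-3, -3)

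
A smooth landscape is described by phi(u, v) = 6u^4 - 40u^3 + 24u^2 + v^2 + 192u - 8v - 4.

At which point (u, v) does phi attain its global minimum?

phi(u,v) separates as P(u) + Q(v) − 4, so its minimum is min P + min Q − 4.
P'(u) = 24(u - 4)(u - 2)(u + 1) vanishes at u ∈ {-1, 2, 4}; Q'(v) = 2v - 8 vanishes at v ∈ {4}.
Local minima of P (where P''>0): P(-1)=-122, P(4)=128. Local minima of Q: Q(4)=-16.
So the global minimum of phi is P(-1) + Q(4) − 4 = -122 − 16 − 4 = -142, attained at (-1, 4).

(-1, 4)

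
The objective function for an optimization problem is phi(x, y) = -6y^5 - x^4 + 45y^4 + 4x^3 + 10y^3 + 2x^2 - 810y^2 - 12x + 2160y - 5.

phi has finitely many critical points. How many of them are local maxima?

phi separates as a function of x plus a function of y, so ∇phi=0 decouples.
∂phi/∂x = -4(x - 3)(x - 1)(x + 1) = 0 at x ∈ {-1, 1, 3}; ∂phi/∂y = -30(y - 4)(y - 3)(y - 2)(y + 3) = 0 at y ∈ {-3, 2, 3, 4}.
The Hessian is diagonal: diag(phi_xx, phi_yy). Second derivatives: phi_xx(-1)=-32, phi_xx(1)=16, phi_xx(3)=-32; phi_yy(-3)=6300, phi_yy(2)=-300, phi_yy(3)=180, phi_yy(4)=-420.
Local maxima occur where both diagonal entries negative: (-1, 2), (-1, 4), (3, 2), (3, 4). Count: 4.

4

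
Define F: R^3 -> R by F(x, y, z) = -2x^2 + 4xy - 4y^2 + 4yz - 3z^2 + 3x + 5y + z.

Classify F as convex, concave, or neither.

concave

F is quadratic, so its Hessian is the constant matrix H = [[-4, 4, 0], [4, -8, 4], [0, 4, -6]].
Leading principal minors: -4, 16, -32.
Signs alternate −, +, − ⇒ H ≺ 0 ⇒ concave.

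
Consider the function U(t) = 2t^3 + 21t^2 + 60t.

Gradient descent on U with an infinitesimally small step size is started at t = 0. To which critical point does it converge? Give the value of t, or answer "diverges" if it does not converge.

-2

U'(t) = 6(t + 2)(t + 5), so U'(0) = 60.
Gradient descent moves in the -U' direction, i.e. t is decreasing.
The nearest critical point in that direction is t = -2, where U'' = 18 > 0 (a local minimum). The iterate converges there.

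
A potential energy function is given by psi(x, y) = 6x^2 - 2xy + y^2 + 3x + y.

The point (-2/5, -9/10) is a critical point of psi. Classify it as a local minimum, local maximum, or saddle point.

The Hessian of psi is constant: H = [[12, -2], [-2, 2]].
det(H) = 12·2 − (-2)² = 20.
det(H) > 0 and tr(H) = 14 > 0, so H is positive definite and the point is a local minimum.

local minimum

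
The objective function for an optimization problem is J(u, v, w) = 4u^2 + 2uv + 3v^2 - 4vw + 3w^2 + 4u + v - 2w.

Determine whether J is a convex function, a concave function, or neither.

convex

J is quadratic, so its Hessian is the constant matrix H = [[8, 2, 0], [2, 6, -4], [0, -4, 6]].
Leading principal minors: 8, 44, 136.
All positive ⇒ H ≻ 0 ⇒ convex.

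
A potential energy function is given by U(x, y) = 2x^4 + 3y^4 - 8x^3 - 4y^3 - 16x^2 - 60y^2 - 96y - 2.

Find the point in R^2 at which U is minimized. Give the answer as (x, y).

(4, 4)

U(x,y) separates as P(x) + Q(y) − 2, so its minimum is min P + min Q − 2.
P'(x) = 8x(x - 4)(x + 1) vanishes at x ∈ {-1, 0, 4}; Q'(y) = 12(y - 4)(y + 1)(y + 2) vanishes at y ∈ {-2, -1, 4}.
Local minima of P (where P''>0): P(-1)=-6, P(4)=-256. Local minima of Q: Q(-2)=32, Q(4)=-832.
So the global minimum of U is P(4) + Q(4) − 2 = -256 − 832 − 2 = -1090, attained at (4, 4).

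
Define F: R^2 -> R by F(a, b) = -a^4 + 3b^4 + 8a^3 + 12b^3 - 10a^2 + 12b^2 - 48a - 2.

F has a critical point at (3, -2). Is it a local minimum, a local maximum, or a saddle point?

local minimum

The mixed partial ∂²F/∂a∂b is 0, so the Hessian at any point is diag(F_aa, F_bb) = diag(4(-3a^2 + 12a - 5), 12(3b^2 + 6b + 2)).
At (3, -2): H = diag(16, 24).
Both eigenvalues are positive, so H is positive definite: a local minimum.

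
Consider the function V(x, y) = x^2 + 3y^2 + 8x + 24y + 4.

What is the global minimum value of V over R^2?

-60

V(x,y) separates as P(x) + Q(y) + 4, so its minimum is min P + min Q + 4.
P'(x) = 2x + 8 vanishes at x ∈ {-4}; Q'(y) = 6y + 24 vanishes at y ∈ {-4}.
Local minima of P (where P''>0): P(-4)=-16. Local minima of Q: Q(-4)=-48.
So the global minimum of V is P(-4) + Q(-4) + 4 = -16 − 48 + 4 = -60, attained at (-4, -4).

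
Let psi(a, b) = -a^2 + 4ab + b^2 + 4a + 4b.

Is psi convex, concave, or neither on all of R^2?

neither

psi is quadratic, so its Hessian is the constant matrix H = [[-2, 4], [4, 2]].
det(H) = -20, tr(H) = 0.
det(H) < 0, so H is indefinite: neither convex nor concave.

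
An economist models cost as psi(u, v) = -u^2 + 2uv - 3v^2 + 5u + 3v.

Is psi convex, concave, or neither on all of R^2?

psi is quadratic, so its Hessian is the constant matrix H = [[-2, 2], [2, -6]].
det(H) = 8, tr(H) = -8.
det(H) > 0 and tr(H) < 0, so H is negative definite everywhere: concave.

concave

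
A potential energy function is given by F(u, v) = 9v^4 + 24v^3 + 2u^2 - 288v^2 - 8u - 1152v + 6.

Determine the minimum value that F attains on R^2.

F(u,v) separates as P(u) + Q(v) + 6, so its minimum is min P + min Q + 6.
P'(u) = 4u - 8 vanishes at u ∈ {2}; Q'(v) = 36(v - 4)(v + 2)(v + 4) vanishes at v ∈ {-4, -2, 4}.
Local minima of P (where P''>0): P(2)=-8. Local minima of Q: Q(-4)=768, Q(4)=-5376.
So the global minimum of F is P(2) + Q(4) + 6 = -8 − 5376 + 6 = -5378, attained at (2, 4).

-5378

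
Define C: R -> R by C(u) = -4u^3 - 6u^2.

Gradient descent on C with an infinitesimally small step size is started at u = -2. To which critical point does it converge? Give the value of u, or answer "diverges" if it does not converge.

-1

C'(u) = -12u(u + 1), so C'(-2) = -24.
Gradient descent moves in the -C' direction, i.e. u is increasing.
The nearest critical point in that direction is u = -1, where C'' = 12 > 0 (a local minimum). The iterate converges there.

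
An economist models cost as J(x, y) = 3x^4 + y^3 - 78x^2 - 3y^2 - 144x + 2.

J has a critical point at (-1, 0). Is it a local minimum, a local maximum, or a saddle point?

local maximum

The mixed partial ∂²J/∂x∂y is 0, so the Hessian at any point is diag(J_xx, J_yy) = diag(12(3x^2 - 13), 6(y - 1)).
At (-1, 0): H = diag(-120, -6).
Both eigenvalues are negative, so H is negative definite: a local maximum.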